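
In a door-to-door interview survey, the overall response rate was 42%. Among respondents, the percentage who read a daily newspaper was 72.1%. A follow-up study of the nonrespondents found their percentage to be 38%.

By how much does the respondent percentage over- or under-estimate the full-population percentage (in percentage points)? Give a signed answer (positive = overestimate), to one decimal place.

Nonresponse fraction = 1 − 0.42 = 0.58.
Bias = (nonresponse fraction) × (respondent percentage − nonrespondent percentage)
     = 0.58 × (72.1 − 38) = 0.58 × 34.1 = 19.778.

+19.8 percentage points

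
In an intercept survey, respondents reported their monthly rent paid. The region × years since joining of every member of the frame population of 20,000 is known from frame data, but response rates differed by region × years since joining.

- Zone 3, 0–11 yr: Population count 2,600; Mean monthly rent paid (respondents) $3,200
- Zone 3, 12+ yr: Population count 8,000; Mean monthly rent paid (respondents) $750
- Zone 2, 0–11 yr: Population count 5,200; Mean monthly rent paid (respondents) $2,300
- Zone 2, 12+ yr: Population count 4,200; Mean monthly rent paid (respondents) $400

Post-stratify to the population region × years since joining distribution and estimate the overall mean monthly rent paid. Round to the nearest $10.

$1,400

Weight each group's respondent value by its population share:
  Zone 3, 0–11 yr: (2,600/20,000) × 3200 = 416
  Zone 3, 12+ yr: (8,000/20,000) × 750 = 300
  Zone 2, 0–11 yr: (5,200/20,000) × 2300 = 598
  Zone 2, 12+ yr: (4,200/20,000) × 400 = 84
Post-stratified estimate = 1398 → $1,400.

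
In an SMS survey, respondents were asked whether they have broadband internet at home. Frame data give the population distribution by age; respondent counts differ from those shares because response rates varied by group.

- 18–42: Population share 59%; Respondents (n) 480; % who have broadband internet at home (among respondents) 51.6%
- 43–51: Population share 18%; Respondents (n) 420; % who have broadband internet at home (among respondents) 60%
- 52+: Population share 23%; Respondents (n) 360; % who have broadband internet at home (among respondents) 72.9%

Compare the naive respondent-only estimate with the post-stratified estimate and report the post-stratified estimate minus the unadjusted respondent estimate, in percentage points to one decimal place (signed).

-2.5 percentage points

Naive respondent-only estimate (weights = respondent counts):
  (480/1260)×51.6 + (420/1260)×60 + (360/1260)×72.9 = 60.4857%
Post-stratifying to population shares instead:
  0.59×51.6 + 0.18×60 + 0.23×72.9 = 58.011%
Difference = 58.011 − 60.4857 = -2.4747 pp.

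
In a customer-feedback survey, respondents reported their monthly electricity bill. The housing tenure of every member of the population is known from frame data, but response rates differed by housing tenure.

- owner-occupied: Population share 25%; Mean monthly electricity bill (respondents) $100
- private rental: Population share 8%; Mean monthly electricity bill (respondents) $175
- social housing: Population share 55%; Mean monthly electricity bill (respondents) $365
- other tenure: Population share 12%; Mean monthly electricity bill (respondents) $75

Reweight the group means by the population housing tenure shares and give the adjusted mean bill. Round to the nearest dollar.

Reweight to the known housing tenure distribution:
  owner-occupied: 0.25 × 100 = 25
  private rental: 0.08 × 175 = 14
  social housing: 0.55 × 365 = 200.75
  other tenure: 0.12 × 75 = 9
Post-stratified estimate = 248.75 → $249.

$249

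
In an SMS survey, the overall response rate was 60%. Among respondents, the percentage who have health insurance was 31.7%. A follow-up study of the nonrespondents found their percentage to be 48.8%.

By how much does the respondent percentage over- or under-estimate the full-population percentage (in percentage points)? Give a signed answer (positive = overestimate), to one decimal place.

-6.8 percentage points

Nonresponse fraction = 1 − 0.6 = 0.4.
Bias = (nonresponse fraction) × (respondent percentage − nonrespondent percentage)
     = 0.4 × (31.7 − 48.8) = 0.4 × -17.1 = -6.84.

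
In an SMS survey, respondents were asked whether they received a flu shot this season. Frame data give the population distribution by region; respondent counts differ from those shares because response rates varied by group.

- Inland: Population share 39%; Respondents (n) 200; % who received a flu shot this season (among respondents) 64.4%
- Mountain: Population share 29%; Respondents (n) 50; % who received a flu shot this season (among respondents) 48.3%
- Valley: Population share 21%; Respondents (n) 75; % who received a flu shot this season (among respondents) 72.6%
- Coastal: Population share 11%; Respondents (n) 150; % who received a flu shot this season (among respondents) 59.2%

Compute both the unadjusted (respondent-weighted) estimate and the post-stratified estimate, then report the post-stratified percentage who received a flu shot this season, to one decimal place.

Unadjusted (pooled respondent) estimate weights by respondent counts:
  (200/475)×64.4 + (50/475)×48.3 + (75/475)×72.6 + (150/475)×59.2 = 62.3579%
Post-stratified estimate weights by population shares:
  0.39×64.4 + 0.29×48.3 + 0.21×72.6 + 0.11×59.2 = 60.881%

60.9%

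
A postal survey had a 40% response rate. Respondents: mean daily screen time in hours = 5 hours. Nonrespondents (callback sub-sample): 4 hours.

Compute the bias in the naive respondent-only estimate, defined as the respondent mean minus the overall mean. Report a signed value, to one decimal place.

Nonresponse fraction = 1 − 0.4 = 0.6.
Bias = (nonresponse fraction) × (respondent mean − nonrespondent mean)
     = 0.6 × (5 − 4) = 0.6 × 1 = 0.6.

+0.6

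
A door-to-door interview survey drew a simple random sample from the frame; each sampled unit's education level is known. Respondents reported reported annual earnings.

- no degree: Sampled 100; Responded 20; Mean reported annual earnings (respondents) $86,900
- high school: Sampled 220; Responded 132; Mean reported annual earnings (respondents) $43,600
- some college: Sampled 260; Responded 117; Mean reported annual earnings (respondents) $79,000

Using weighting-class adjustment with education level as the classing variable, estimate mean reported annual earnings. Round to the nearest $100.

Class response rates: no degree 20/100 = 20%, high school 132/220 = 60%, some college 117/260 = 45%.
Each respondent's weight = sampled/responded in their class; summing within a class gives n_sampled, so:
  no degree: 100 × 86,900 = 8,690,000
  high school: 220 × 43,600 = 9,592,000
  some college: 260 × 79,000 = 20,540,000
Adjusted estimate = 38,822,000 / 580 = 66934.5 → $66,900.

$66,900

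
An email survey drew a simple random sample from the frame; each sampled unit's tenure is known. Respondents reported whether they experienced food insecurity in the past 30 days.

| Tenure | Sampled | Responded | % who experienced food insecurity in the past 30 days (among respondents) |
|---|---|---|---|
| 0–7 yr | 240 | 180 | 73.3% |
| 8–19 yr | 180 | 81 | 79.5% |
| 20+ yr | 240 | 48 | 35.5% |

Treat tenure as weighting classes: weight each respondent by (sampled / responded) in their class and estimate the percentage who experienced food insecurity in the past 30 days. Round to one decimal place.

61.2%

Class response rates: 0–7 yr 180/240 = 75%, 8–19 yr 81/180 = 45%, 20+ yr 48/240 = 20%.
Inverse-response-rate weighting restores each class to its sampled count, so class totals weight by n_sampled:
  0–7 yr: 240 × 73.3 = 17,592
  8–19 yr: 180 × 79.5 = 14,310
  20+ yr: 240 × 35.5 = 8520
Adjusted estimate = 40,422 / 660 = 61.2455 → 61.2%.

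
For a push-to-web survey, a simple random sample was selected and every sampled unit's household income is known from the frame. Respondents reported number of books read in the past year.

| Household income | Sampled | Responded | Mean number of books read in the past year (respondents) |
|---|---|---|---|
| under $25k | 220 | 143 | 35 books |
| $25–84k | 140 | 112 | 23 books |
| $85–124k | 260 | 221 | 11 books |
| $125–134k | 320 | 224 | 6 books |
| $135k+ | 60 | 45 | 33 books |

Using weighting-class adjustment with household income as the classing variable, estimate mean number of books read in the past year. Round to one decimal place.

17.7

Response rates by class: under $25k 143/220 = 65%, $25–84k 112/140 = 80%, $85–124k 221/260 = 85%, $125–134k 224/320 = 70%, $135k+ 45/60 = 75%.
With weight = n_sampled/n_responded per class, the weighted class total is n_sampled:
  under $25k: 220 × 35 = 7700
  $25–84k: 140 × 23 = 3220
  $85–124k: 260 × 11 = 2860
  $125–134k: 320 × 6 = 1920
  $135k+: 60 × 33 = 1980
Adjusted estimate = 17,680 / 1,000 = 17.68 → 17.7.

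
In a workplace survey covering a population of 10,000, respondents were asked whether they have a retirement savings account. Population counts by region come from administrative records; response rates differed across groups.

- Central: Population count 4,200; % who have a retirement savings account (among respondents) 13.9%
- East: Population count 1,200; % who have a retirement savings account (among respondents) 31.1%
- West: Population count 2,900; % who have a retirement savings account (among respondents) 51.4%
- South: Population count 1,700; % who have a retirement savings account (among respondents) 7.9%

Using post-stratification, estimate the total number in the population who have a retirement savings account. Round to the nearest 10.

2,580

Estimated count per cell = population count × respondent percentage:
  Central: 4,200 × 13.9% = 583.8
  East: 1,200 × 31.1% = 373.2
  West: 2,900 × 51.4% = 1490.6
  South: 1,700 × 7.9% = 134.3
Estimated total = 2581.9 → 2,580.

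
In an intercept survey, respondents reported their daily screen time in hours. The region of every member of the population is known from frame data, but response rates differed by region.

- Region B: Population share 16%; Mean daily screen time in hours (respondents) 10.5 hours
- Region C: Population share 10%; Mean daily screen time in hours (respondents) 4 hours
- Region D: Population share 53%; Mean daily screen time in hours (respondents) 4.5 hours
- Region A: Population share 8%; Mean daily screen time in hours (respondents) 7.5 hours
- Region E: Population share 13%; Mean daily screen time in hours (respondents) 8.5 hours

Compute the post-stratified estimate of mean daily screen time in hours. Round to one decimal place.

6.2

Post-stratification weights by population share, not respondent share:
  Region B: 0.16 × 10.5 = 1.68
  Region C: 0.1 × 4 = 0.4
  Region D: 0.53 × 4.5 = 2.385
  Region A: 0.08 × 7.5 = 0.6
  Region E: 0.13 × 8.5 = 1.105
Post-stratified estimate = 6.17 → 6.2.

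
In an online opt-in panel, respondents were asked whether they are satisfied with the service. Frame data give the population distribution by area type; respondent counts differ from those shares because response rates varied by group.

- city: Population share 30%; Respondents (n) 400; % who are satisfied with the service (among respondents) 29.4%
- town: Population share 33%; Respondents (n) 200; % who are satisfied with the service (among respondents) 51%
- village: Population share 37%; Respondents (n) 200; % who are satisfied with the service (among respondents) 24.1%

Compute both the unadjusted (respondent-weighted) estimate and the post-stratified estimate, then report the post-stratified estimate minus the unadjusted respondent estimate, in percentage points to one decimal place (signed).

+1.1 percentage points

Unadjusted (pooled respondent) estimate weights by respondent counts:
  (400/800)×29.4 + (200/800)×51 + (200/800)×24.1 = 33.475%
Post-stratifying to population shares instead:
  0.3×29.4 + 0.33×51 + 0.37×24.1 = 34.567%
Difference = 34.567 − 33.475 = 1.092 pp.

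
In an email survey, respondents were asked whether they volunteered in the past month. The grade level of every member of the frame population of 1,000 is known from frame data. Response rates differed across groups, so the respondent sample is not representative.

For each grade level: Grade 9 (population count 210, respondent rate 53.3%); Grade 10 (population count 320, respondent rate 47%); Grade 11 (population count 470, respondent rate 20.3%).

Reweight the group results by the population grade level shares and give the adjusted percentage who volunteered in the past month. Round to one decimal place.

35.8%

Post-stratification weights by population share, not respondent share:
  Grade 9: (210/1,000) × 53.3 = 11.193
  Grade 10: (320/1,000) × 47 = 15.04
  Grade 11: (470/1,000) × 20.3 = 9.541
Post-stratified estimate = 35.774 → 35.8%.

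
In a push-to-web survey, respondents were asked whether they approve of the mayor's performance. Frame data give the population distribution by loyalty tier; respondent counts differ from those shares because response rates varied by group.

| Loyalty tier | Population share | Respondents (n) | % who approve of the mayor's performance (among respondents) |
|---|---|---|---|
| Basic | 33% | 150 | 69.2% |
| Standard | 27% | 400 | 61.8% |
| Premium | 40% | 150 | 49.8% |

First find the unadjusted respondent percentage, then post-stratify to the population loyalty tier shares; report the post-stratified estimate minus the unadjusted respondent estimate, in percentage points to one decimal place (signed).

Unadjusted (pooled respondent) estimate weights by respondent counts:
  (150/700)×69.2 + (400/700)×61.8 + (150/700)×49.8 = 60.8143%
Reweighting by population loyalty tier shares:
  0.33×69.2 + 0.27×61.8 + 0.4×49.8 = 59.442%
Difference = 59.442 − 60.8143 = -1.3723 pp.

-1.4 percentage points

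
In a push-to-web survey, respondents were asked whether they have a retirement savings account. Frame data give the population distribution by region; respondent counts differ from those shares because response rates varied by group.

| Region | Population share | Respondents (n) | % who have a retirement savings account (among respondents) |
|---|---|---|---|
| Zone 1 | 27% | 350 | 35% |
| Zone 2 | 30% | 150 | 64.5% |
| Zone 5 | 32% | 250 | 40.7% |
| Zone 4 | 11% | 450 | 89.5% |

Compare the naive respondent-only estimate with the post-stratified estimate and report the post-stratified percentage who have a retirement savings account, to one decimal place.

Unadjusted (pooled respondent) estimate weights by respondent counts:
  (350/1200)×35 + (150/1200)×64.5 + (250/1200)×40.7 + (450/1200)×89.5 = 60.3125%
Post-stratified estimate weights by population shares:
  0.27×35 + 0.3×64.5 + 0.32×40.7 + 0.11×89.5 = 51.669%

51.7%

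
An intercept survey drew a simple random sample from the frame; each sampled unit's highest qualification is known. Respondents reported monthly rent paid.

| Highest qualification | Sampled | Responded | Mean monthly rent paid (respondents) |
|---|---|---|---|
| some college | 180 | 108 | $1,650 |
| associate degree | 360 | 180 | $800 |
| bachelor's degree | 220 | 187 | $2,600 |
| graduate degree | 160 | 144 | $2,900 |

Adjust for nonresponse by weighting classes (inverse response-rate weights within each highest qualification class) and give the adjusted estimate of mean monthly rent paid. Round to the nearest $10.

Response rates by class: some college 108/180 = 60%, associate degree 180/360 = 50%, bachelor's degree 187/220 = 85%, graduate degree 144/160 = 90%.
Each respondent's weight = sampled/responded in their class; summing within a class gives n_sampled, so:
  some college: 180 × 1650 = 297,000
  associate degree: 360 × 800 = 288,000
  bachelor's degree: 220 × 2600 = 572,000
  graduate degree: 160 × 2900 = 464,000
Adjusted estimate = 1,621,000 / 920 = 1761.96 → $1,760.

$1,760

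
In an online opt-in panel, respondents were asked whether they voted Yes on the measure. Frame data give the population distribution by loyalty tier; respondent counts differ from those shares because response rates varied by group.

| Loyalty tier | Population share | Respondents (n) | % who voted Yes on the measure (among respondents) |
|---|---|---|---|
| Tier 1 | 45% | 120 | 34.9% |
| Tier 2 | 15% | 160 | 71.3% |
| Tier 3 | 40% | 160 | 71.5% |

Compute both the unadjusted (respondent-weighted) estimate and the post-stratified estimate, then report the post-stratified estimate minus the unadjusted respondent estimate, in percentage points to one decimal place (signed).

-6.4 percentage points

Naive respondent-only estimate (weights = respondent counts):
  (120/440)×34.9 + (160/440)×71.3 + (160/440)×71.5 = 61.4455%
Post-stratifying to population shares instead:
  0.45×34.9 + 0.15×71.3 + 0.4×71.5 = 55%
Difference = 55 − 61.4455 = -6.4455 pp.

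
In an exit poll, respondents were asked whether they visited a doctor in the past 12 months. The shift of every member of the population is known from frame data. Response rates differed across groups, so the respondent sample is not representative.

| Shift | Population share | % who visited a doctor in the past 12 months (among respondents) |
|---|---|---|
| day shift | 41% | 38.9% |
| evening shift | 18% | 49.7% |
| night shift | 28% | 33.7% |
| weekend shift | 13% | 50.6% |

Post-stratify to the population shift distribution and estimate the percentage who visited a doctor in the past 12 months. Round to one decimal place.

Reweight to the known shift distribution:
  day shift: 0.41 × 38.9 = 15.949
  evening shift: 0.18 × 49.7 = 8.946
  night shift: 0.28 × 33.7 = 9.436
  weekend shift: 0.13 × 50.6 = 6.578
Post-stratified estimate = 40.909 → 40.9%.

40.9%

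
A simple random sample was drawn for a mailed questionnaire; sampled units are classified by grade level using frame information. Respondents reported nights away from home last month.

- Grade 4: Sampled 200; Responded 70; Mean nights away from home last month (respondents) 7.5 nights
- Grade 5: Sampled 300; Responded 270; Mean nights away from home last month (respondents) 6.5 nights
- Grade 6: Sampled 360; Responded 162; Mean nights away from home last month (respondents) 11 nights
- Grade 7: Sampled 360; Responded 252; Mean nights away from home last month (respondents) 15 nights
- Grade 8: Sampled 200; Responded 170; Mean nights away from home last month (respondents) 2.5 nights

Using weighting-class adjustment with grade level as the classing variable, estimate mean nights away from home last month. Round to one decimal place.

9.4

Response rates by class: Grade 4 70/200 = 35%, Grade 5 270/300 = 90%, Grade 6 162/360 = 45%, Grade 7 252/360 = 70%, Grade 8 170/200 = 85%.
Each respondent's weight = sampled/responded in their class; summing within a class gives n_sampled, so:
  Grade 4: 200 × 7.5 = 1500
  Grade 5: 300 × 6.5 = 1950
  Grade 6: 360 × 11 = 3960
  Grade 7: 360 × 15 = 5400
  Grade 8: 200 × 2.5 = 500
Adjusted estimate = 13,310 / 1,420 = 9.37324 → 9.4.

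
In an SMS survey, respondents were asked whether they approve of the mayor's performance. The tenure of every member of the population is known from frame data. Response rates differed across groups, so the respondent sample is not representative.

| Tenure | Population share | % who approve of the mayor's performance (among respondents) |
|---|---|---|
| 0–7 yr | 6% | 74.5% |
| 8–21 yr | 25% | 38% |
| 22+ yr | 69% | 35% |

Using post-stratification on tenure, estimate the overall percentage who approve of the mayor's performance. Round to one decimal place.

38.1%

Each cell contributes population-share × respondent value:
  0–7 yr: 0.06 × 74.5 = 4.47
  8–21 yr: 0.25 × 38 = 9.5
  22+ yr: 0.69 × 35 = 24.15
Post-stratified estimate = 38.12 → 38.1%.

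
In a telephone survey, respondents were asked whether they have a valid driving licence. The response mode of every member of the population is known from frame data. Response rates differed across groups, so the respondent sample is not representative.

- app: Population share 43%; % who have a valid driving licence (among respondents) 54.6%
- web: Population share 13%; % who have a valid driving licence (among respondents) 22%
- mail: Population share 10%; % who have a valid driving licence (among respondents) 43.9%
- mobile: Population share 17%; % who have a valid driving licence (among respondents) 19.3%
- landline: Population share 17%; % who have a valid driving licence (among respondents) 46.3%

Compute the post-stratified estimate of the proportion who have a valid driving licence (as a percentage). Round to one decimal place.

Each cell contributes population-share × respondent value:
  app: 0.43 × 54.6 = 23.478
  web: 0.13 × 22 = 2.86
  mail: 0.1 × 43.9 = 4.39
  mobile: 0.17 × 19.3 = 3.281
  landline: 0.17 × 46.3 = 7.871
Post-stratified estimate = 41.88 → 41.9%.

41.9%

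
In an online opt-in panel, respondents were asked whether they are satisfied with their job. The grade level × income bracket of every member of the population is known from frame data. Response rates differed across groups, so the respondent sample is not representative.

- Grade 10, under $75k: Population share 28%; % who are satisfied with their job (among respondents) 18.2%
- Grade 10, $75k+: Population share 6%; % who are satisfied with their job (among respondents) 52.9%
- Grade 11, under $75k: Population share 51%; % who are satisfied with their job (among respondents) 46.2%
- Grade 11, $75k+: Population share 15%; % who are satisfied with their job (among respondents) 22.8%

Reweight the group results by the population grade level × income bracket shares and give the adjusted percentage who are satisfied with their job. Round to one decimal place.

35.3%

Reweight to the known grade level × income bracket distribution:
  Grade 10, under $75k: 0.28 × 18.2 = 5.096
  Grade 10, $75k+: 0.06 × 52.9 = 3.174
  Grade 11, under $75k: 0.51 × 46.2 = 23.562
  Grade 11, $75k+: 0.15 × 22.8 = 3.42
Post-stratified estimate = 35.252 → 35.3%.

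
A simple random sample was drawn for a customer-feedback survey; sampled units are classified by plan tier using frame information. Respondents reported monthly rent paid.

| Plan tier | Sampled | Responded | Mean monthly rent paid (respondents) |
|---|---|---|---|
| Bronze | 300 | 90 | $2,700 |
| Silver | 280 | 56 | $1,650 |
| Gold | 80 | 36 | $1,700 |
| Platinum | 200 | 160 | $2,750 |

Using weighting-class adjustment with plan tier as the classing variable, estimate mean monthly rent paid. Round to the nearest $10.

$2,280

Response rates by class: Bronze 90/300 = 30%, Silver 56/280 = 20%, Gold 36/80 = 45%, Platinum 160/200 = 80%.
Weighting each respondent by the inverse class response rate inflates each class back to its sampled size, so the class weight is n_sampled:
  Bronze: 300 × 2700 = 810,000
  Silver: 280 × 1650 = 462,000
  Gold: 80 × 1700 = 136,000
  Platinum: 200 × 2750 = 550,000
Adjusted estimate = 1,958,000 / 860 = 2276.74 → $2,280.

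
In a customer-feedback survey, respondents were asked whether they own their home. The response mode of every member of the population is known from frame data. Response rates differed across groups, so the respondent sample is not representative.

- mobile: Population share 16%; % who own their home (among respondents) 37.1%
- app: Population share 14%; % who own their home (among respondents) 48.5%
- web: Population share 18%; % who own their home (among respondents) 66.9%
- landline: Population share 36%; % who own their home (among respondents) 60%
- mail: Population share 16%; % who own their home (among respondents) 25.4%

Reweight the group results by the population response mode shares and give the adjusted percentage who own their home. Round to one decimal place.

Weight each group's respondent value by its population share:
  mobile: 0.16 × 37.1 = 5.936
  app: 0.14 × 48.5 = 6.79
  web: 0.18 × 66.9 = 12.042
  landline: 0.36 × 60 = 21.6
  mail: 0.16 × 25.4 = 4.064
Post-stratified estimate = 50.432 → 50.4%.

50.4%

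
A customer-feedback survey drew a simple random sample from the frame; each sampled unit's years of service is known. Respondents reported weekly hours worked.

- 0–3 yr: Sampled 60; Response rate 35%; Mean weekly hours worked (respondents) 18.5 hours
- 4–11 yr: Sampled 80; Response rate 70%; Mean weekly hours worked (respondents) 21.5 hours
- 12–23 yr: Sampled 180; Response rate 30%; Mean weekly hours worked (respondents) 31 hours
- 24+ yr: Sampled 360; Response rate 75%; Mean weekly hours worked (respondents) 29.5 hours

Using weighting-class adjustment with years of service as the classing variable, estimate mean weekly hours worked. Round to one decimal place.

Inverse-response-rate weighting restores each class to its sampled count, so class totals weight by n_sampled:
  0–3 yr: 60 × 18.5 = 1110
  4–11 yr: 80 × 21.5 = 1720
  12–23 yr: 180 × 31 = 5580
  24+ yr: 360 × 29.5 = 10,620
Adjusted estimate = 19,030 / 680 = 27.9853 → 28.0.

28.0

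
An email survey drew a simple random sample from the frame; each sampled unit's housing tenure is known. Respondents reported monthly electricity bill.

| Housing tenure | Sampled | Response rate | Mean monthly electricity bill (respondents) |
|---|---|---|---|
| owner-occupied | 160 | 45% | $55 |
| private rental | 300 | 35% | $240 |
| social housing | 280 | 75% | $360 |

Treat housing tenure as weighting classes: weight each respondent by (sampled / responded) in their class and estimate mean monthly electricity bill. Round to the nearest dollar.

Weighting each respondent by the inverse class response rate inflates each class back to its sampled size, so the class weight is n_sampled:
  owner-occupied: 160 × 55 = 8800
  private rental: 300 × 240 = 72,000
  social housing: 280 × 360 = 100,800
Adjusted estimate = 181,600 / 740 = 245.405 → $245.

$245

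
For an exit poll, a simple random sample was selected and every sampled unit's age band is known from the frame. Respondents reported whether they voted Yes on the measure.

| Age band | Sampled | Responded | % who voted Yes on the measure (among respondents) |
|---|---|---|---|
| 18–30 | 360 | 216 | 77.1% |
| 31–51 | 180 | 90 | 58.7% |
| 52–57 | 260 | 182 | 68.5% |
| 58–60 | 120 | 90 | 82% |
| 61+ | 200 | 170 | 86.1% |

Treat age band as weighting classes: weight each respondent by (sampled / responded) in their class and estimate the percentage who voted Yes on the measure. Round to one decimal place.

Response rates by class: 18–30 216/360 = 60%, 31–51 90/180 = 50%, 52–57 182/260 = 70%, 58–60 90/120 = 75%, 61+ 170/200 = 85%.
Each respondent's weight = sampled/responded in their class; summing within a class gives n_sampled, so:
  18–30: 360 × 77.1 = 27756
  31–51: 180 × 58.7 = 10,566
  52–57: 260 × 68.5 = 17,810
  58–60: 120 × 82 = 9840
  61+: 200 × 86.1 = 17,220
Adjusted estimate = 83,192 / 1,120 = 74.2786 → 74.3%.

74.3%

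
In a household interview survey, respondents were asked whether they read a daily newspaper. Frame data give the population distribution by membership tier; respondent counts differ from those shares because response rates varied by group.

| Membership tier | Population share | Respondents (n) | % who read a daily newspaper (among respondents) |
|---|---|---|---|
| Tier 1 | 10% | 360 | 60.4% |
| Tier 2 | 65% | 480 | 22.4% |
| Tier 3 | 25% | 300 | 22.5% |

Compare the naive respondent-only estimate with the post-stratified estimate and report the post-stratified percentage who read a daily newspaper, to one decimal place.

Without adjustment, the pooled respondent share is:
  (360/1140)×60.4 + (480/1140)×22.4 + (300/1140)×22.5 = 34.4263%
Post-stratified estimate weights by population shares:
  0.1×60.4 + 0.65×22.4 + 0.25×22.5 = 26.225%

26.2%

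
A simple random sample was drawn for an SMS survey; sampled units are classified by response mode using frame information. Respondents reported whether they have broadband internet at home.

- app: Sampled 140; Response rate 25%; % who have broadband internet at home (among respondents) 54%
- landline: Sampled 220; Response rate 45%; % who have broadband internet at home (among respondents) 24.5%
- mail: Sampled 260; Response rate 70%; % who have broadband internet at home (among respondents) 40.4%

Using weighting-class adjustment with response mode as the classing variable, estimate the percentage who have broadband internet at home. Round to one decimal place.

Inverse-response-rate weighting restores each class to its sampled count, so class totals weight by n_sampled:
  app: 140 × 54 = 7560
  landline: 220 × 24.5 = 5390
  mail: 260 × 40.4 = 10,504
Adjusted estimate = 23,454 / 620 = 37.829 → 37.8%.

37.8%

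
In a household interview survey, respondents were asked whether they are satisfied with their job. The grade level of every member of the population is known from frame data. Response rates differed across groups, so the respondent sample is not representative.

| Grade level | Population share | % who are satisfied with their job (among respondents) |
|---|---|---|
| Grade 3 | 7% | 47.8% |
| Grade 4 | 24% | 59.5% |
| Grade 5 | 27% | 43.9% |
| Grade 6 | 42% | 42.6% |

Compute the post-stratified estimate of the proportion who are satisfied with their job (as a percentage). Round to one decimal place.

47.4%

Weight each group's respondent value by its population share:
  Grade 3: 0.07 × 47.8 = 3.346
  Grade 4: 0.24 × 59.5 = 14.28
  Grade 5: 0.27 × 43.9 = 11.853
  Grade 6: 0.42 × 42.6 = 17.892
Post-stratified estimate = 47.371 → 47.4%.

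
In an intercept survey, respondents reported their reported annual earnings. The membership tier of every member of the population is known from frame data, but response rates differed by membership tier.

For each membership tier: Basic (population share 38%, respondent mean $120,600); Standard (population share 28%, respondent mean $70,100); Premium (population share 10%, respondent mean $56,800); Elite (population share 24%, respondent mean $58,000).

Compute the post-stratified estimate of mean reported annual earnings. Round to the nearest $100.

Post-stratification weights by population share, not respondent share:
  Basic: 0.38 × 120,600 = 45,828
  Standard: 0.28 × 70,100 = 19,628
  Premium: 0.1 × 56,800 = 5680
  Elite: 0.24 × 58,000 = 13,920
Post-stratified estimate = 85,056 → $85,100.

$85,100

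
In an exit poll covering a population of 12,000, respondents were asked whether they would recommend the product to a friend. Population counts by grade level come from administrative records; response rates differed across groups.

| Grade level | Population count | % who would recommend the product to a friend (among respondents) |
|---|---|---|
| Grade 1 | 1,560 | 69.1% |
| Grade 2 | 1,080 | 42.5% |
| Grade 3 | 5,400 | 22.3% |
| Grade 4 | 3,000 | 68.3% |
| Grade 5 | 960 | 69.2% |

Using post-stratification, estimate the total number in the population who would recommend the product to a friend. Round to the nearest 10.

Estimated count per cell = population count × respondent percentage:
  Grade 1: 1,560 × 69.1% = 1077.96
  Grade 2: 1,080 × 42.5% = 459
  Grade 3: 5,400 × 22.3% = 1204.2
  Grade 4: 3,000 × 68.3% = 2049
  Grade 5: 960 × 69.2% = 664.32
Estimated total = 5454.48 → 5,450.

5,450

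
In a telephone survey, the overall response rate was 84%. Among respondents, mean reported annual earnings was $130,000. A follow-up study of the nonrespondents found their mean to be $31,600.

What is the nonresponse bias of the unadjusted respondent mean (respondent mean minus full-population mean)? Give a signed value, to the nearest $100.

+$15,700

Nonresponse fraction = 1 − 0.84 = 0.16.
Bias = (nonresponse fraction) × (respondent mean − nonrespondent mean)
     = 0.16 × (130,000 − 31,600) = 0.16 × 98,400 = 15,744.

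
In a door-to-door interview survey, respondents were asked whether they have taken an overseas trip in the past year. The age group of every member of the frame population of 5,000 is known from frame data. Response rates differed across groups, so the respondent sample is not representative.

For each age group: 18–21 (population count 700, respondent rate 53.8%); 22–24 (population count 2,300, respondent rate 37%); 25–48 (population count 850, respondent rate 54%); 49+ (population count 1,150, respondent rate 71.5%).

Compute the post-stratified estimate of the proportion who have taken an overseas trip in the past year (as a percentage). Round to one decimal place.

50.2%

Post-stratification weights by population share, not respondent share:
  18–21: (700/5,000) × 53.8 = 7.532
  22–24: (2,300/5,000) × 37 = 17.02
  25–48: (850/5,000) × 54 = 9.18
  49+: (1,150/5,000) × 71.5 = 16.445
Post-stratified estimate = 50.177 → 50.2%.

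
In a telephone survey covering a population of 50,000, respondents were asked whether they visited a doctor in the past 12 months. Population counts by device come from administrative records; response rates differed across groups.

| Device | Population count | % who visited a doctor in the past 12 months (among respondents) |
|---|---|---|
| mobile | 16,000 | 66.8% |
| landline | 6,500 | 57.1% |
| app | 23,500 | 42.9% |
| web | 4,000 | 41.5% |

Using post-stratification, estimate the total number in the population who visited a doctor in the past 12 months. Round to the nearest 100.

Apply each group's respondent rate to its population count:
  mobile: 16,000 × 66.8% = 10,688
  landline: 6,500 × 57.1% = 3711.5
  app: 23,500 × 42.9% = 10081.5
  web: 4,000 × 41.5% = 1660
Estimated total = 26,141 → 26,100.

26,100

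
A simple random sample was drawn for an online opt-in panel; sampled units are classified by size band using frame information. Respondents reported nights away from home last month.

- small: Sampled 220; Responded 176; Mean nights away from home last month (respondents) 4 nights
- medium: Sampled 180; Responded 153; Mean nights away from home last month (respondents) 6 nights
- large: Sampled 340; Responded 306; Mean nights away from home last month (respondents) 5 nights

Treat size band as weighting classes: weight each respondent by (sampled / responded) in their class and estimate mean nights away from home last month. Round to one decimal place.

Response rates by class: small 176/220 = 80%, medium 153/180 = 85%, large 306/340 = 90%.
Inverse-response-rate weighting restores each class to its sampled count, so class totals weight by n_sampled:
  small: 220 × 4 = 880
  medium: 180 × 6 = 1080
  large: 340 × 5 = 1700
Adjusted estimate = 3660 / 740 = 4.94595 → 4.9.

4.9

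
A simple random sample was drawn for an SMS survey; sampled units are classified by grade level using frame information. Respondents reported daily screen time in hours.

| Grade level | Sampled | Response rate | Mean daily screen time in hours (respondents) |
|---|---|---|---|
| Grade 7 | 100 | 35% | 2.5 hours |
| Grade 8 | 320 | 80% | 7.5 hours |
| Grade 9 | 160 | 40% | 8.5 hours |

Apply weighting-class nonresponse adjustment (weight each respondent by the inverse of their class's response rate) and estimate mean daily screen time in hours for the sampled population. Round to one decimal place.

Weighting each respondent by the inverse class response rate inflates each class back to its sampled size, so the class weight is n_sampled:
  Grade 7: 100 × 2.5 = 250
  Grade 8: 320 × 7.5 = 2400
  Grade 9: 160 × 8.5 = 1360
Adjusted estimate = 4010 / 580 = 6.91379 → 6.9.

6.9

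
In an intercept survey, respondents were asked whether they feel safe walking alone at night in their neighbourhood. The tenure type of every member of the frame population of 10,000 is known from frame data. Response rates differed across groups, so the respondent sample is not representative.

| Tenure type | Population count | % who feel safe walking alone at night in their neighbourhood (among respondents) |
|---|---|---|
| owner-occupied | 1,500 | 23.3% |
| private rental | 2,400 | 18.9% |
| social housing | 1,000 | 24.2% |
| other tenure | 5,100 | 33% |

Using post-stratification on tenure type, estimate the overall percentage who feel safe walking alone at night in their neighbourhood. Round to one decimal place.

27.3%

Each cell contributes population-share × respondent value:
  owner-occupied: (1,500/10,000) × 23.3 = 3.495
  private rental: (2,400/10,000) × 18.9 = 4.536
  social housing: (1,000/10,000) × 24.2 = 2.42
  other tenure: (5,100/10,000) × 33 = 16.83
Post-stratified estimate = 27.281 → 27.3%.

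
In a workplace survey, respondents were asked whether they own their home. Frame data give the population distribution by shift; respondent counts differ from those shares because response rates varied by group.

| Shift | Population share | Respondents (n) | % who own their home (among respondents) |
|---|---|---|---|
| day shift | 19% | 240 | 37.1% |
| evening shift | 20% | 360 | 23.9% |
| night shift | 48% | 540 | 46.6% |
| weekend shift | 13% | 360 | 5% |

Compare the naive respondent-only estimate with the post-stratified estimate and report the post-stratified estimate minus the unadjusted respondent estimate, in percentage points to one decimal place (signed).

Unadjusted (pooled respondent) estimate weights by respondent counts:
  (240/1500)×37.1 + (360/1500)×23.9 + (540/1500)×46.6 + (360/1500)×5 = 29.648%
Reweighting by population shift shares:
  0.19×37.1 + 0.2×23.9 + 0.48×46.6 + 0.13×5 = 34.847%
Difference = 34.847 − 29.648 = 5.199 pp.

+5.2 percentage points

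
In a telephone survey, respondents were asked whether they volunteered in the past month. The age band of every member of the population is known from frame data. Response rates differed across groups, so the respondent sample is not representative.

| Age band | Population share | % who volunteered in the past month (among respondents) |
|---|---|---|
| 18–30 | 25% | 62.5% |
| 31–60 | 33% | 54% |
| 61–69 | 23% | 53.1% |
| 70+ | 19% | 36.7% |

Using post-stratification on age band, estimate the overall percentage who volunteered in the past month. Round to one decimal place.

52.6%

Post-stratification weights by population share, not respondent share:
  18–30: 0.25 × 62.5 = 15.625
  31–60: 0.33 × 54 = 17.82
  61–69: 0.23 × 53.1 = 12.213
  70+: 0.19 × 36.7 = 6.973
Post-stratified estimate = 52.631 → 52.6%.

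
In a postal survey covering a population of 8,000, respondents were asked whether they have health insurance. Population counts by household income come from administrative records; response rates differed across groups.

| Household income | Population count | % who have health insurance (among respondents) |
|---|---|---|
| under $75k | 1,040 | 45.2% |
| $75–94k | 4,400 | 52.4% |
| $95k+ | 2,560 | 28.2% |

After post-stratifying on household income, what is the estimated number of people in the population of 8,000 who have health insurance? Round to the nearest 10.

Each cell contributes its population count × the respondent rate:
  under $75k: 1,040 × 45.2% = 470.08
  $75–94k: 4,400 × 52.4% = 2305.6
  $95k+: 2,560 × 28.2% = 721.92
Estimated total = 3497.6 → 3,500.

3,500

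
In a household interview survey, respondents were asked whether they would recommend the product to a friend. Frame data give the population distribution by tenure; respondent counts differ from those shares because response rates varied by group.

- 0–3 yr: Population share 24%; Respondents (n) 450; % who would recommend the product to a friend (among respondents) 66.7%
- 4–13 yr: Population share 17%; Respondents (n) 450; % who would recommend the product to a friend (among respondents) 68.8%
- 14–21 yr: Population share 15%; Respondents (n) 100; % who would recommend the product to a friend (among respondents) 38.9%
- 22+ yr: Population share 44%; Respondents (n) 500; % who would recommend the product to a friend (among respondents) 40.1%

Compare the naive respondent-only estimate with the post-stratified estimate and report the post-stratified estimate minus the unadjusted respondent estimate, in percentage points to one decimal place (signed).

Without adjustment, the pooled respondent share is:
  (450/1500)×66.7 + (450/1500)×68.8 + (100/1500)×38.9 + (500/1500)×40.1 = 56.61%
Reweighting by population tenure shares:
  0.24×66.7 + 0.17×68.8 + 0.15×38.9 + 0.44×40.1 = 51.183%
Difference = 51.183 − 56.61 = -5.427 pp.

-5.4 percentage points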